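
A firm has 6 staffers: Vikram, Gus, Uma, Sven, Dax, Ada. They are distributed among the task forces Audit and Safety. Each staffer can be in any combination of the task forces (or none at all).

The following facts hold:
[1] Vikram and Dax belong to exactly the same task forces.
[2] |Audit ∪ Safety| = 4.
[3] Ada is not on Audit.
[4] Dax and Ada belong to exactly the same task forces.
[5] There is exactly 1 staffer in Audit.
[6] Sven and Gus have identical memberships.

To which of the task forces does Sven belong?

Sven: none

From (3): Ada ∉ Audit.
(4): Dax matches Ada: Dax ∉ Audit.
(1): Vikram matches Dax: Vikram ∉ Audit.
Suppose Sven ∈ Audit: no assignment then satisfies all the clues, so Sven ∉ Audit.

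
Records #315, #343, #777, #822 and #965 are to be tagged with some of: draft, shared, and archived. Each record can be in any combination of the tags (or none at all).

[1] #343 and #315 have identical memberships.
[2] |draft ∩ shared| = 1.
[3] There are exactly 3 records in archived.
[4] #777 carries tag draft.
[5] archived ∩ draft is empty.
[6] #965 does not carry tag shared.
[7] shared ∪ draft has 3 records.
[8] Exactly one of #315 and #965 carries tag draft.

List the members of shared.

shared = {#777, #822}

From (4): #777 ∈ draft.
From (6): #965 ∉ shared.
(5) (disjoint): #777 ∉ archived.
Suppose #315 ∈ shared: no assignment then satisfies all the clues, so #315 ∉ shared.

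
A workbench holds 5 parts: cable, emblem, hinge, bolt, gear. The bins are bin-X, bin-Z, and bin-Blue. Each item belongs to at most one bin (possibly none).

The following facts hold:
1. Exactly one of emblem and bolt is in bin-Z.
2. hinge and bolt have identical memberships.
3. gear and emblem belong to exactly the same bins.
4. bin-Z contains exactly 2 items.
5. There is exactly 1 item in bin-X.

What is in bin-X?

bin-X = {cable}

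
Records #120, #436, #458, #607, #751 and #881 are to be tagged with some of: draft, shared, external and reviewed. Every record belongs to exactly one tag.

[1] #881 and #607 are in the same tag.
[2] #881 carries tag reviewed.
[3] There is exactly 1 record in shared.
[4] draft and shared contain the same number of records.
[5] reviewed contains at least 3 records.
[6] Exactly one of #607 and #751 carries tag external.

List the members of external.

From (2): #881 ∈ reviewed.
(1): #607 matches #881: #607 ∉ draft.
(1): #607 matches #881: #607 ∉ shared.
(1): #607 matches #881: #607 ∉ external.
(1): #607 matches #881: #607 ∈ reviewed.
(6) (exactly one): #751 ∈ external.
Suppose #120 ∈ external: no assignment then satisfies all the clues, so #120 ∉ external.

external = {#751}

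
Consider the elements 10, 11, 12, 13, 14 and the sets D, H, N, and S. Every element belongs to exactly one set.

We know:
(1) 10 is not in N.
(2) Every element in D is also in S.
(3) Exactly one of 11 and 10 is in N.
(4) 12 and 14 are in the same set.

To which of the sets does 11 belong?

From (1): 10 ∉ N.
(3) (exactly one): 11 ∈ N.

11: N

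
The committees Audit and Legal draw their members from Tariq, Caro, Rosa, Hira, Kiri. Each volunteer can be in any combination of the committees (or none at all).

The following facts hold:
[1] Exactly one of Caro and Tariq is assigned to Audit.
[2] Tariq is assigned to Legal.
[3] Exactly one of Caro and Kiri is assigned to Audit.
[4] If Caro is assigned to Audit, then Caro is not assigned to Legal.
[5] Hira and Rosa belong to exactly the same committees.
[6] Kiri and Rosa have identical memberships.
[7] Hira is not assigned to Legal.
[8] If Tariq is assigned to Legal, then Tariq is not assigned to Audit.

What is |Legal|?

1

From (2): Tariq ∈ Legal.
From (7): Hira ∉ Legal.
(5): Rosa matches Hira: Rosa ∉ Legal.
(6): Kiri matches Rosa: Kiri ∉ Legal.
(8): Tariq ∉ Audit.
(1) (exactly one): Caro ∈ Audit.
(3) (exactly one): Kiri ∉ Audit.
(4): Caro ∉ Legal.
(6): Rosa matches Kiri: Rosa ∉ Audit.
(5): Hira matches Rosa: Hira ∉ Audit.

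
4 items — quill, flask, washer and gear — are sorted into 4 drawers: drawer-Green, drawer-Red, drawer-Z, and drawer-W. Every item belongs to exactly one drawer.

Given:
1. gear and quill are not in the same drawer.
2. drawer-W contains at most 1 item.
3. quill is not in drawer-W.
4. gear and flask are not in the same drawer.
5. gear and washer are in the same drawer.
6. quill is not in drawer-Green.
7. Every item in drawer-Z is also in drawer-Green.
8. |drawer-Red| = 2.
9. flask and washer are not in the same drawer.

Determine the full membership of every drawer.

drawer-Green = {gear, washer}; drawer-Red = {flask, quill}; drawer-Z = {}; drawer-W = {}

From (3): quill ∉ drawer-W.
From (6): quill ∉ drawer-Green.
(7) contrapositive: quill ∉ drawer-Z.
Only one drawer left: quill ∈ drawer-Red.
(1): gear ∉ drawer-Red.
(5): washer matches gear: washer ∉ drawer-Red.
(8): only 2 candidates remain for drawer-Red, so all are in.
Suppose washer ∉ drawer-Green: no assignment then satisfies all the clues, so washer ∈ drawer-Green.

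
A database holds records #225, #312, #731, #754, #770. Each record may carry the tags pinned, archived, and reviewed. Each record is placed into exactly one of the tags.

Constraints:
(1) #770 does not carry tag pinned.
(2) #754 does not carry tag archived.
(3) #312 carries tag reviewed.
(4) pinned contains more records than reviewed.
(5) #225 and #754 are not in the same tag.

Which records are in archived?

From (1): #770 ∉ pinned.
From (2): #754 ∉ archived.
From (3): #312 ∈ reviewed.
Suppose #225 ∉ archived: no assignment then satisfies all the clues, so #225 ∈ archived.

archived = {#225, #770}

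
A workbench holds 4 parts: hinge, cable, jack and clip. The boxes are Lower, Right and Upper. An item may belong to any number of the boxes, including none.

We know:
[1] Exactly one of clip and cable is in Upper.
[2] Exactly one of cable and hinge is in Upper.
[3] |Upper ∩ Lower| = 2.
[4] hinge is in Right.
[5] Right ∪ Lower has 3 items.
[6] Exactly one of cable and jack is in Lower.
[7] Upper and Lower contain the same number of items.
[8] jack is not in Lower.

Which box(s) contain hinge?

hinge: Lower, Right, Upper

From (4): hinge ∈ Right.
From (8): jack ∉ Lower.
(6) (exactly one): cable ∈ Lower.
Suppose hinge ∉ Lower: no assignment then satisfies all the clues, so hinge ∈ Lower.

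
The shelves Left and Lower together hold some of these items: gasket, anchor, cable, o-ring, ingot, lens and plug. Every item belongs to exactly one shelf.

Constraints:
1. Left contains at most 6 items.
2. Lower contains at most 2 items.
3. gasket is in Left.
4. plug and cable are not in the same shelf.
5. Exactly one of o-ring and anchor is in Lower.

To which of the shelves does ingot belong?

ingot: Left

From (3): gasket ∈ Left.
Suppose ingot ∉ Left: no assignment then satisfies all the clues, so ingot ∈ Left.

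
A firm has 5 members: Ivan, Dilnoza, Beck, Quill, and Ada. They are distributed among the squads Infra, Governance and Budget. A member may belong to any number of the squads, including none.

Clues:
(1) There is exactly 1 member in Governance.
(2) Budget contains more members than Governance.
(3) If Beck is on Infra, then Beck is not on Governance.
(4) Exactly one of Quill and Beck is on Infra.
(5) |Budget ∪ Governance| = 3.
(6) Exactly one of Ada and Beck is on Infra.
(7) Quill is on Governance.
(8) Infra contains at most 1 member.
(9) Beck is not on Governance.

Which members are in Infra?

Infra = {Beck}

From (7): Quill ∈ Governance.
From (9): Beck ∉ Governance.
(1): Governance already has 1, so the rest are out.
Suppose Ivan ∈ Infra: no assignment then satisfies all the clues, so Ivan ∉ Infra.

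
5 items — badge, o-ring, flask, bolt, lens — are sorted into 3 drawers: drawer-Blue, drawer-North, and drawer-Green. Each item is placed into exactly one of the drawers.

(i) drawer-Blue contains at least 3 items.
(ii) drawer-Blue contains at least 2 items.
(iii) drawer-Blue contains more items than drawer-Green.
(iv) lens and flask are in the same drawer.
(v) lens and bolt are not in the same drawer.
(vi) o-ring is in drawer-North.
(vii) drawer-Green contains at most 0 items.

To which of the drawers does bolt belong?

bolt: drawer-North

From (vi): o-ring ∈ drawer-North.
(vii): drawer-Green already has 0, so the rest are out.
Suppose bolt ∈ drawer-Blue: no assignment then satisfies all the clues, so bolt ∉ drawer-Blue.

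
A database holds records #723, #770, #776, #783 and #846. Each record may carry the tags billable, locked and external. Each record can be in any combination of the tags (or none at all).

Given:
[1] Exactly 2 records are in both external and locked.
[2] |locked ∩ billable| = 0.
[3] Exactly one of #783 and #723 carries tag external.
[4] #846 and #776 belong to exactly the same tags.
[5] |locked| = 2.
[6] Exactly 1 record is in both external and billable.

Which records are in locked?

locked = {#776, #846}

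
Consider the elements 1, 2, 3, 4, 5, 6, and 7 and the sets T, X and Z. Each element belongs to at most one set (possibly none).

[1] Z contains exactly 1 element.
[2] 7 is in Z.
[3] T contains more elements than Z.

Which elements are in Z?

Z = {7}

From (2): 7 ∈ Z.
(1): Z already has 1, so the rest are out.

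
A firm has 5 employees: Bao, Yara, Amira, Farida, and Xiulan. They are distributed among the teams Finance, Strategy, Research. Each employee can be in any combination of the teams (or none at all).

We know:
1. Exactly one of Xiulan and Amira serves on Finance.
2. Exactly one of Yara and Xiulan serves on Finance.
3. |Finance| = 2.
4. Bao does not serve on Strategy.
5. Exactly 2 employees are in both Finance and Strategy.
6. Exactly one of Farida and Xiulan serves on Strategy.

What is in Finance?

Finance = {Amira, Yara}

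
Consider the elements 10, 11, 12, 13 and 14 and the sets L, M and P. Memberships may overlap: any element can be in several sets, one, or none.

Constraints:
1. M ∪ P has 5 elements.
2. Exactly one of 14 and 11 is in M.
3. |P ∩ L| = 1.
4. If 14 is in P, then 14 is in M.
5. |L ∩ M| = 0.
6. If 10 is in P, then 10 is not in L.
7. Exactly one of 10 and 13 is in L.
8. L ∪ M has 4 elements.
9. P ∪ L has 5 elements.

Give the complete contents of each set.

L = {13}; M = {10, 12, 14}; P = {10, 11, 12, 13, 14}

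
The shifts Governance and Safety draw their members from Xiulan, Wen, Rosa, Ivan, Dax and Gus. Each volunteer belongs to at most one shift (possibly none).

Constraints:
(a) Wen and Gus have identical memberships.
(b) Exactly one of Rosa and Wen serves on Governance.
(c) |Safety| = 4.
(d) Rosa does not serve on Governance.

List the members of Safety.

From (d): Rosa ∉ Governance.
(b) (exactly one): Wen ∈ Governance.
(a): Gus matches Wen: Gus ∈ Governance.
(c): only 4 candidates remain for Safety, so all are in.

Safety = {Dax, Ivan, Rosa, Xiulan}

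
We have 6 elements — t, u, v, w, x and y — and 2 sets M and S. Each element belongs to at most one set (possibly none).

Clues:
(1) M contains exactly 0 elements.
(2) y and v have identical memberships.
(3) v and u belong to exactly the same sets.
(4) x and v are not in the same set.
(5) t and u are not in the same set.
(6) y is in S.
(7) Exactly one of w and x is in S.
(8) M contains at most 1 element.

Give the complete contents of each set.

M = {}; S = {u, v, w, y}

From (6): y ∈ S.
(1): M already has 0, so the rest are out.
(2): v matches y: v ∈ S.
(3): u matches v: u ∈ S.
(4): x ∉ S.
(5): t ∉ S.
(7) (exactly one): w ∈ S.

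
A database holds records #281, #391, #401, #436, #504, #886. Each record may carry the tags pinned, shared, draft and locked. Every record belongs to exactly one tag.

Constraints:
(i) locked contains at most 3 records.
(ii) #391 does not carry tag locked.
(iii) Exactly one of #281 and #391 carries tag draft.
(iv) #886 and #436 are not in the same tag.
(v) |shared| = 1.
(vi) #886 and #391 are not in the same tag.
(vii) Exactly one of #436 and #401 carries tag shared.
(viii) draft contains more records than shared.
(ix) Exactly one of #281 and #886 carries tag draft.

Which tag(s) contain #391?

From (ii): #391 ∉ locked.
Suppose #391 ∉ pinned: no assignment then satisfies all the clues, so #391 ∈ pinned.

#391: pinned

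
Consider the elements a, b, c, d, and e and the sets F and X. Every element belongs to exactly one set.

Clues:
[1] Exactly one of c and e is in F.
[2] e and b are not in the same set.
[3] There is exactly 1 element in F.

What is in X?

X = {a, b, c, d}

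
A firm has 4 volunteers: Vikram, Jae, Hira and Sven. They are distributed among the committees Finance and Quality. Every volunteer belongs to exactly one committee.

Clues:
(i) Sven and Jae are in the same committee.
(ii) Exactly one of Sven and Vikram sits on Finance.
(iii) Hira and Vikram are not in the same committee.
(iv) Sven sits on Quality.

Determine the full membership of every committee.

Finance = {Vikram}; Quality = {Hira, Jae, Sven}

From (iv): Sven ∈ Quality.
(i): Jae matches Sven: Jae ∉ Finance.
(i): Jae matches Sven: Jae ∈ Quality.
(ii) (exactly one): Vikram ∈ Finance.
(iii): Hira ∉ Finance.
Only one committee left: Hira ∈ Quality.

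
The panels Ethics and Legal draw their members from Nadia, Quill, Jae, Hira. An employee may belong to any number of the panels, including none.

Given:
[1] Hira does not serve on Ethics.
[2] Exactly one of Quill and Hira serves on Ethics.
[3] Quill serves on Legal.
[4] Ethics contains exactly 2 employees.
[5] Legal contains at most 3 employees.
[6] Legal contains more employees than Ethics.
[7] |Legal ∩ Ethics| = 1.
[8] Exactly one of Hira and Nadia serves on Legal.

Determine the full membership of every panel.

Ethics = {Nadia, Quill}; Legal = {Hira, Jae, Quill}

From (1): Hira ∉ Ethics.
From (3): Quill ∈ Legal.
(2) (exactly one): Quill ∈ Ethics.
Suppose Nadia ∉ Ethics: no assignment then satisfies all the clues, so Nadia ∈ Ethics.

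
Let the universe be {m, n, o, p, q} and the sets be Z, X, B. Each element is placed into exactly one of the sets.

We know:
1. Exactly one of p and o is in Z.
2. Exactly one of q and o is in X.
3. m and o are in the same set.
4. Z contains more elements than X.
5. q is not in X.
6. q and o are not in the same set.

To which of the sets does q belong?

From (5): q ∉ X.
(2) (exactly one): o ∈ X.
(3): m matches o: m ∉ Z.
(3): m matches o: m ∈ X.
(1) (exactly one): p ∈ Z.
Suppose q ∉ Z: no assignment then satisfies all the clues, so q ∈ Z.

q: Z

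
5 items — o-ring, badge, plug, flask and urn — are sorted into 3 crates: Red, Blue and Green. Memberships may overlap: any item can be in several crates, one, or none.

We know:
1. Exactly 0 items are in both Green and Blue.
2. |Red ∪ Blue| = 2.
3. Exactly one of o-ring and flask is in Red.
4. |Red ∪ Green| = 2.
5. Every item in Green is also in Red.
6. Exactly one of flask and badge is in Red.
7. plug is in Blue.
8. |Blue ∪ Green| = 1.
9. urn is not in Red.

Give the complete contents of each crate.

Red = {flask, plug}; Blue = {plug}; Green = {}

From (7): plug ∈ Blue.
From (9): urn ∉ Red.
(5) contrapositive: urn ∉ Green.
Suppose o-ring ∈ Red: no assignment then satisfies all the clues, so o-ring ∉ Red.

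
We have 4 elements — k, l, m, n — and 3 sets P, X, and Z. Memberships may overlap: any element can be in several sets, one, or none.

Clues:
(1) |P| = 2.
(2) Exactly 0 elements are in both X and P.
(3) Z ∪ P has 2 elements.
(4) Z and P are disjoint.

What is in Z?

Z = {}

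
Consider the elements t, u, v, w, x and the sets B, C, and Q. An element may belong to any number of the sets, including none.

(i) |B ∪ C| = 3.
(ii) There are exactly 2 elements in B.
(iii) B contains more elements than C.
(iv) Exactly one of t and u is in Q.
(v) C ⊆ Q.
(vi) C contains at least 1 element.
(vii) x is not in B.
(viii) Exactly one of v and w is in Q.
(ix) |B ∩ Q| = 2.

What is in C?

C = {x}

From (vii): x ∉ B.
Suppose t ∈ C: no assignment then satisfies all the clues, so t ∉ C.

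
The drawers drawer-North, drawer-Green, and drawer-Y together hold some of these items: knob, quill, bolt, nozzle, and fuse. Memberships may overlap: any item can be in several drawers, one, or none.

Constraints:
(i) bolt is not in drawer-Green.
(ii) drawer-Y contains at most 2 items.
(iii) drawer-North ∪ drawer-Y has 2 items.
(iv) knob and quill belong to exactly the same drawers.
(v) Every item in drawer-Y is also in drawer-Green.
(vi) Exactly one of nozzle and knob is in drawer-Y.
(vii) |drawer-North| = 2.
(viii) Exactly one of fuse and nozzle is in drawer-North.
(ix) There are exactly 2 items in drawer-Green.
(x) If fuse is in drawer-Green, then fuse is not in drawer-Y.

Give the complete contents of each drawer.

drawer-North = {bolt, nozzle}; drawer-Green = {fuse, nozzle}; drawer-Y = {nozzle}

From (i): bolt ∉ drawer-Green.
(v) contrapositive: bolt ∉ drawer-Y.
Suppose knob ∈ drawer-North: no assignment then satisfies all the clues, so knob ∉ drawer-North.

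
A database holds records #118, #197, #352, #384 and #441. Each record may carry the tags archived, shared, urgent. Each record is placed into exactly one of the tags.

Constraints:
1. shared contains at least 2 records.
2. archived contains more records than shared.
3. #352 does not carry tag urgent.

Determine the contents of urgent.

urgent = {}

From (3): #352 ∉ urgent.
Suppose #118 ∈ urgent: no assignment then satisfies all the clues, so #118 ∉ urgent.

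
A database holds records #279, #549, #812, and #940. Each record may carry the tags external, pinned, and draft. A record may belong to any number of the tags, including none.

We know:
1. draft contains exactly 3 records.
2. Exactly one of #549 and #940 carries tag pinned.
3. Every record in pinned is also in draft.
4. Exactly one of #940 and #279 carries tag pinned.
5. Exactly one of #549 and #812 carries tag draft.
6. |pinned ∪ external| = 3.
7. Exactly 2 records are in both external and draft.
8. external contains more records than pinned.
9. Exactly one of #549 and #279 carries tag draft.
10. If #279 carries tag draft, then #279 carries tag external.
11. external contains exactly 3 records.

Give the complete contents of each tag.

external = {#279, #549, #940}; pinned = {#940}; draft = {#279, #812, #940}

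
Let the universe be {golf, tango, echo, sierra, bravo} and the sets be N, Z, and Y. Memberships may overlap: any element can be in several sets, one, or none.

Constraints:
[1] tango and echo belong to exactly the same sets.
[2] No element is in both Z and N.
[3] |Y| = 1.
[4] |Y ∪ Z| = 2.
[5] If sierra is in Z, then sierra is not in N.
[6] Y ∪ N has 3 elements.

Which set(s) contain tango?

tango: N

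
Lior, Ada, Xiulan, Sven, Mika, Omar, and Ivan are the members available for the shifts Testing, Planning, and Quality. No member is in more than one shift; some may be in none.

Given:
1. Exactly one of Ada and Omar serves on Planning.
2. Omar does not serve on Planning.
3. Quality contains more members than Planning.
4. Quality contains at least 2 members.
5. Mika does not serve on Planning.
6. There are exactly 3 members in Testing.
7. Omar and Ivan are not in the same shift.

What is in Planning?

From (2): Omar ∉ Planning.
From (5): Mika ∉ Planning.
(1) (exactly one): Ada ∈ Planning.
Suppose Lior ∈ Planning: no assignment then satisfies all the clues, so Lior ∉ Planning.

Planning = {Ada}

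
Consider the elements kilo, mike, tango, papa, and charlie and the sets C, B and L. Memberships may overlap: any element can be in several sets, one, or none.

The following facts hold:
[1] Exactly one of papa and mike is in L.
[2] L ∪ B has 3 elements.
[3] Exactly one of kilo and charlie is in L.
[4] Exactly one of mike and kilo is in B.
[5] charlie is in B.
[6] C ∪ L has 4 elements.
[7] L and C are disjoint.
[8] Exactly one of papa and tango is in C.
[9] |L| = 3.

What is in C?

From (5): charlie ∈ B.
Suppose kilo ∈ C: no assignment then satisfies all the clues, so kilo ∉ C.

C = {papa}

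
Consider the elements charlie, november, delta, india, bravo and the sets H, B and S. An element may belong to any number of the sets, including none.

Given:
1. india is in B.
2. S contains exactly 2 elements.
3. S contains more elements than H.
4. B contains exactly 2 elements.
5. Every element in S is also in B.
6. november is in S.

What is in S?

From (1): india ∈ B.
From (6): november ∈ S.
(5) with november ∈ S: november ∈ B.
(4): B already has 2, so the rest are out.
(5) contrapositive: charlie ∉ S.
(5) contrapositive: delta ∉ S.
(5) contrapositive: bravo ∉ S.
(2): only 2 candidates remain for S, so all are in.

S = {india, november}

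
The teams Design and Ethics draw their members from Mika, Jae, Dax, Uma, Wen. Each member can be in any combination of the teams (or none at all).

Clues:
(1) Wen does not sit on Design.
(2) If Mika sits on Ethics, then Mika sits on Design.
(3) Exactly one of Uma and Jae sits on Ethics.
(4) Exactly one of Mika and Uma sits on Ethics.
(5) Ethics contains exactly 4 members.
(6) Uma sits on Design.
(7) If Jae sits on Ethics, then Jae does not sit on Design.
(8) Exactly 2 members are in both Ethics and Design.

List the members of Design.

Design = {Dax, Mika, Uma}

From (1): Wen ∉ Design.
From (6): Uma ∈ Design.
Suppose Mika ∉ Design: no assignment then satisfies all the clues, so Mika ∈ Design.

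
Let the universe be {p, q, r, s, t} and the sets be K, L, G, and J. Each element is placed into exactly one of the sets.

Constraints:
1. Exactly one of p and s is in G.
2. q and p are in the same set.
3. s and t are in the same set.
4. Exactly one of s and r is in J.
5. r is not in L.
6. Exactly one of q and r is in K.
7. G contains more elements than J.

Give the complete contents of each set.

K = {p, q}; L = {}; G = {s, t}; J = {r}

From (5): r ∉ L.
Suppose p ∉ K: no assignment then satisfies all the clues, so p ∈ K.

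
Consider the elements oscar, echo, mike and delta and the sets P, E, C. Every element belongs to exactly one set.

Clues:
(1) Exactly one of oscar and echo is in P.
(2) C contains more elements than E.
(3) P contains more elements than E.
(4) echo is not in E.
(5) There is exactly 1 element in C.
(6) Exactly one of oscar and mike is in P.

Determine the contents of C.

C = {oscar}

From (4): echo ∉ E.
Suppose oscar ∉ C: no assignment then satisfies all the clues, so oscar ∈ C.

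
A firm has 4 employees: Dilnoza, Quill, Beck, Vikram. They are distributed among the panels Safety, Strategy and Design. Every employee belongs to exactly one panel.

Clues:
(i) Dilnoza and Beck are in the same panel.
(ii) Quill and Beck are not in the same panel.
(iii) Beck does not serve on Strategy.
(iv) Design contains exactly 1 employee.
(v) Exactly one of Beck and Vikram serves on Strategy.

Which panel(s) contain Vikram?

From (iii): Beck ∉ Strategy.
(i): Dilnoza matches Beck: Dilnoza ∉ Strategy.
(v) (exactly one): Vikram ∈ Strategy.

Vikram: Strategy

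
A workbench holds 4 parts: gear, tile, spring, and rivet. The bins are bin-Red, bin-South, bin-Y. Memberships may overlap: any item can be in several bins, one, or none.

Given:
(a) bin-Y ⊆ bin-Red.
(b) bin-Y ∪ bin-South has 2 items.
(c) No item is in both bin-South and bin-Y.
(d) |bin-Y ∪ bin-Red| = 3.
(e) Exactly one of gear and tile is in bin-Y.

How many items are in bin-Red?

3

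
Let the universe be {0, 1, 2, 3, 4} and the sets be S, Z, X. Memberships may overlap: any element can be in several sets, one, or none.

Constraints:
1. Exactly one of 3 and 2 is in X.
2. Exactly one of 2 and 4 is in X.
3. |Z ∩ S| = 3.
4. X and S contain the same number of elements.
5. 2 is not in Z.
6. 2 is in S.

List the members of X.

From (5): 2 ∉ Z.
From (6): 2 ∈ S.
Suppose 0 ∉ X: no assignment then satisfies all the clues, so 0 ∈ X.

X = {0, 1, 3, 4}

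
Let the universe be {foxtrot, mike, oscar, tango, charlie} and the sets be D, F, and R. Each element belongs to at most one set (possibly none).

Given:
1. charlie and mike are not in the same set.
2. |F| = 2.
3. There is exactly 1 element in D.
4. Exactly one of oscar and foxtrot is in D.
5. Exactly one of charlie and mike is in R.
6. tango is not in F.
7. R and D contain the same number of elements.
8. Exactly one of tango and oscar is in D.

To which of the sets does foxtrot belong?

foxtrot: F

From (6): tango ∉ F.
Suppose foxtrot ∈ D: no assignment then satisfies all the clues, so foxtrot ∉ D.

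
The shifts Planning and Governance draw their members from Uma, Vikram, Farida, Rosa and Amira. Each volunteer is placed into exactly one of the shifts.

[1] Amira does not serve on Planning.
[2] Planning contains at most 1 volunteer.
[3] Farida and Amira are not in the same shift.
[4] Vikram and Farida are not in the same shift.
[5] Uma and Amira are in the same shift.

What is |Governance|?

4

From (1): Amira ∉ Planning.
(5): Uma matches Amira: Uma ∉ Planning.
Only one shift left: Uma ∈ Governance.
Only one shift left: Amira ∈ Governance.
(3): Farida ∉ Governance.
Only one shift left: Farida ∈ Planning.
(2): Planning already has 1, so the rest are out.
Only one shift left: Vikram ∈ Governance.
Only one shift left: Rosa ∈ Governance.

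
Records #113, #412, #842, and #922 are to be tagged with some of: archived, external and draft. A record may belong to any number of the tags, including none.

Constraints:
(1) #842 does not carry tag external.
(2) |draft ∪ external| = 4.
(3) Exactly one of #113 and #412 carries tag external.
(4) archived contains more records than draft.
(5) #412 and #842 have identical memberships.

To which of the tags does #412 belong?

#412: archived, draft

From (1): #842 ∉ external.
(5): #412 matches #842: #412 ∉ external.
(3) (exactly one): #113 ∈ external.
Suppose #412 ∉ archived: no assignment then satisfies all the clues, so #412 ∈ archived.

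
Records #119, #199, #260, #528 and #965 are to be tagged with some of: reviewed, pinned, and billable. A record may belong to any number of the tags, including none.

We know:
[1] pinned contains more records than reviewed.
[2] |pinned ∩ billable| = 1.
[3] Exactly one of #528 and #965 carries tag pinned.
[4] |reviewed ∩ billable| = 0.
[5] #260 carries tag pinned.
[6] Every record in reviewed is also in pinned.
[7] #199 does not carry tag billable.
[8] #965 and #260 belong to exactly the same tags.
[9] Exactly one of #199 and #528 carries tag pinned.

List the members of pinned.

pinned = {#119, #199, #260, #965}

From (5): #260 ∈ pinned.
From (7): #199 ∉ billable.
(8): #965 matches #260: #965 ∈ pinned.
(3) (exactly one): #528 ∉ pinned.
(6) contrapositive: #528 ∉ reviewed.
(9) (exactly one): #199 ∈ pinned.
Suppose #119 ∉ pinned: no assignment then satisfies all the clues, so #119 ∈ pinned.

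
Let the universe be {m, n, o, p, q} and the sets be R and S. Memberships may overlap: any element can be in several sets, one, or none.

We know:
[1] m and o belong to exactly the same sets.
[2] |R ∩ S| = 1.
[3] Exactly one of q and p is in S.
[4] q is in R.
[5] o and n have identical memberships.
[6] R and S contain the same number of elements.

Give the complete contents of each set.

From (4): q ∈ R.
Suppose m ∈ R: no assignment then satisfies all the clues, so m ∉ R.

R = {q}; S = {q}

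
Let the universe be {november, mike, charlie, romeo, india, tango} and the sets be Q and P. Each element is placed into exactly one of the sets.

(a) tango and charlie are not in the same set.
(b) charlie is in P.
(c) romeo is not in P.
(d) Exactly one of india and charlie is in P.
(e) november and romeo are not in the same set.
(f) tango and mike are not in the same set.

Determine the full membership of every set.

Q = {india, romeo, tango}; P = {charlie, mike, november}

From (b): charlie ∈ P.
From (c): romeo ∉ P.
(a): tango ∉ P.
(d) (exactly one): india ∉ P.
Only one set left: romeo ∈ Q.
Only one set left: india ∈ Q.
Only one set left: tango ∈ Q.
(e): november ∉ Q.
(f): mike ∉ Q.
Only one set left: november ∈ P.
Only one set left: mike ∈ P.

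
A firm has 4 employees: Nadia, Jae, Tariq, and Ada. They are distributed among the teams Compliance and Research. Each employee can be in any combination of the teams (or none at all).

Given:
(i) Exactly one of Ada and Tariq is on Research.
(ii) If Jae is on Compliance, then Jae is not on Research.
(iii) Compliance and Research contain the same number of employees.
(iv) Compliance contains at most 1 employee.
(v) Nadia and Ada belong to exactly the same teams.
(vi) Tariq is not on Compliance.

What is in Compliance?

Compliance = {Jae}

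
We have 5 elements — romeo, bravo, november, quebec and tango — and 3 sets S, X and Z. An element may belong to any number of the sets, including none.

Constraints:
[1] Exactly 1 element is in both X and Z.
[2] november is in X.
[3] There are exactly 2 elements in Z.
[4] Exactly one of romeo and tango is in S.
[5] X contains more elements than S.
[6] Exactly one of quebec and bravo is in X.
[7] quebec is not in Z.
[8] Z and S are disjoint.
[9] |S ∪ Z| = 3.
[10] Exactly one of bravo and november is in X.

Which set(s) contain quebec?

quebec: X

From (2): november ∈ X.
From (7): quebec ∉ Z.
(10) (exactly one): bravo ∉ X.
(6) (exactly one): quebec ∈ X.
Suppose quebec ∈ S: no assignment then satisfies all the clues, so quebec ∉ S.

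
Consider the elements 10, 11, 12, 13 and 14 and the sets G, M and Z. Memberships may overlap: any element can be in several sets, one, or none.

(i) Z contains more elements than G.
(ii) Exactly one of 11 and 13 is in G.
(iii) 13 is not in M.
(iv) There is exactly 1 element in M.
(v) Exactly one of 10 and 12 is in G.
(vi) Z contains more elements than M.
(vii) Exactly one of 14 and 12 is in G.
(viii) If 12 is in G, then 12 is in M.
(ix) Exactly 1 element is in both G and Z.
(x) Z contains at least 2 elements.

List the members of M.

M = {12}

From (iii): 13 ∉ M.
Suppose 10 ∈ M: no assignment then satisfies all the clues, so 10 ∉ M.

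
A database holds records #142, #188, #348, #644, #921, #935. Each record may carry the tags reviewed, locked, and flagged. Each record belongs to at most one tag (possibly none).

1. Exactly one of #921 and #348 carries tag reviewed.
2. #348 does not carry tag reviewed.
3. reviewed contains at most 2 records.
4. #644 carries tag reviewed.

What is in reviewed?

From (2): #348 ∉ reviewed.
From (4): #644 ∈ reviewed.
(1) (exactly one): #921 ∈ reviewed.
(3): reviewed already has 2, so the rest are out.

reviewed = {#644, #921}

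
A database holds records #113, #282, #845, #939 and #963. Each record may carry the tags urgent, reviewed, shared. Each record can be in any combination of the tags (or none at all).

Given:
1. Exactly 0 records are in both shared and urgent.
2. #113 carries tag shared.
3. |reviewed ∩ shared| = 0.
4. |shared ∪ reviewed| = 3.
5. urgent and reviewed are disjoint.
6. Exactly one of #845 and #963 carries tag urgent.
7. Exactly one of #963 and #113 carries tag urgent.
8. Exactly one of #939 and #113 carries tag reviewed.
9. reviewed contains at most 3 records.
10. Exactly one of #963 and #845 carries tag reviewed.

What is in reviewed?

reviewed = {#845, #939}

From (2): #113 ∈ shared.
Suppose #113 ∈ reviewed: no assignment then satisfies all the clues, so #113 ∉ reviewed.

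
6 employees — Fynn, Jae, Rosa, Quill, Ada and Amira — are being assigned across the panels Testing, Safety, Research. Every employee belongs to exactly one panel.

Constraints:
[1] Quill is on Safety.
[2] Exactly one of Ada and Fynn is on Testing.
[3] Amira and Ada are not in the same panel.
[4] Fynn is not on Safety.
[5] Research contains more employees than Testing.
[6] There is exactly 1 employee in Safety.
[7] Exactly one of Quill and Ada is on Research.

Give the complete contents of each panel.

Testing = {Amira, Fynn}; Safety = {Quill}; Research = {Ada, Jae, Rosa}

From (1): Quill ∈ Safety.
From (4): Fynn ∉ Safety.
(6): Safety already has 1, so the rest are out.
(7) (exactly one): Ada ∈ Research.
(2) (exactly one): Fynn ∈ Testing.
(3): Amira ∉ Research.
Only one panel left: Amira ∈ Testing.
Suppose Jae ∈ Testing: no assignment then satisfies all the clues, so Jae ∉ Testing.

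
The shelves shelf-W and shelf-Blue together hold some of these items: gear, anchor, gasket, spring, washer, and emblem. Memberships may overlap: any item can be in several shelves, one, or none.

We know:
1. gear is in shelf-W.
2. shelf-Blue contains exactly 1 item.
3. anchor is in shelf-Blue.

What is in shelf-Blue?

shelf-Blue = {anchor}

From (1): gear ∈ shelf-W.
From (3): anchor ∈ shelf-Blue.
(2): shelf-Blue already has 1, so the rest are out.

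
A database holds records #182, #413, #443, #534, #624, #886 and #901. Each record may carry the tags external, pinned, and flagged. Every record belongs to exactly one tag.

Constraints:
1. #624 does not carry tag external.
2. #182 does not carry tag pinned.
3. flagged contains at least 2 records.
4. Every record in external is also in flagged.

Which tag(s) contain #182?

#182: flagged

From (1): #624 ∉ external.
From (2): #182 ∉ pinned.
Suppose #182 ∈ external: no assignment then satisfies all the clues, so #182 ∉ external.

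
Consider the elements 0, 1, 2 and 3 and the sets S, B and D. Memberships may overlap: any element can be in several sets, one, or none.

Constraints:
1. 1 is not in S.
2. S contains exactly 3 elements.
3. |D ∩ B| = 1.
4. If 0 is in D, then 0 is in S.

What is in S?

S = {0, 2, 3}

From (1): 1 ∉ S.
(2): only 3 candidates remain for S, so all are in.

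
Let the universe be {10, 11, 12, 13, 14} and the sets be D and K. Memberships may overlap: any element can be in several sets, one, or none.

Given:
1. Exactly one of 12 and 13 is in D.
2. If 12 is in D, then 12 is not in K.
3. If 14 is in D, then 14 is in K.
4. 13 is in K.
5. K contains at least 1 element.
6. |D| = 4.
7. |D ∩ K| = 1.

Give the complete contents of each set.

D = {10, 11, 12, 14}; K = {13, 14}

From (4): 13 ∈ K.
Suppose 10 ∉ D: no assignment then satisfies all the clues, so 10 ∈ D.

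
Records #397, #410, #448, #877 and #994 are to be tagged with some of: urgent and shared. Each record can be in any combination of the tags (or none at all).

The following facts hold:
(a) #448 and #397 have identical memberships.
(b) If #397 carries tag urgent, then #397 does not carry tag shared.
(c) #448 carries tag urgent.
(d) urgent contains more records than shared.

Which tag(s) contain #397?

#397: urgent

From (c): #448 ∈ urgent.
(a): #397 matches #448: #397 ∈ urgent.
(b): #397 ∉ shared.
(a): #448 matches #397: #448 ∉ shared.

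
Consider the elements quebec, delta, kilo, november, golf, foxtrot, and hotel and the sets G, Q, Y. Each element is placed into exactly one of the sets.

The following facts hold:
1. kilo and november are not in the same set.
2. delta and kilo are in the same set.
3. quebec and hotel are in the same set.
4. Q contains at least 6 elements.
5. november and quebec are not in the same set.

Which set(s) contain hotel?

hotel: Q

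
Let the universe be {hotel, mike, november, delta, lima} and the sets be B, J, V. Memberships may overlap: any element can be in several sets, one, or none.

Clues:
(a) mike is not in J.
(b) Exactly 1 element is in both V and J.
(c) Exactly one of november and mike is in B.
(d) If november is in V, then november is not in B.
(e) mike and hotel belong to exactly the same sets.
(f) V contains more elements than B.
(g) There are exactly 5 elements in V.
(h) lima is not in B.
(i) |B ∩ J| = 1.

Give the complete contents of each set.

B = {delta, hotel, mike}; J = {delta}; V = {delta, hotel, lima, mike, november}

From (a): mike ∉ J.
From (h): lima ∉ B.
(e): hotel matches mike: hotel ∉ J.
(g): only 5 candidates remain for V, so all are in.
(d): november ∉ B.
(c) (exactly one): mike ∈ B.
(e): hotel matches mike: hotel ∈ B.
Suppose november ∈ J: no assignment then satisfies all the clues, so november ∉ J.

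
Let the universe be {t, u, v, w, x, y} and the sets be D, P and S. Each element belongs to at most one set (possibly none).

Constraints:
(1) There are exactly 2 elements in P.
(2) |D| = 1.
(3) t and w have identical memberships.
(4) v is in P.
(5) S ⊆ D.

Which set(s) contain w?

From (4): v ∈ P.
Suppose w ∈ D: no assignment then satisfies all the clues, so w ∉ D.

w: none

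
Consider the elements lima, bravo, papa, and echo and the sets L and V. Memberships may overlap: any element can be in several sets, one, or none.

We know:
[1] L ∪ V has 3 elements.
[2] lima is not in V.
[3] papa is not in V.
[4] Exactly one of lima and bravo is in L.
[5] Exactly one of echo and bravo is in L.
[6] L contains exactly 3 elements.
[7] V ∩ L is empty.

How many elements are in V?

0

From (2): lima ∉ V.
From (3): papa ∉ V.
Suppose lima ∉ L: no assignment then satisfies all the clues, so lima ∈ L.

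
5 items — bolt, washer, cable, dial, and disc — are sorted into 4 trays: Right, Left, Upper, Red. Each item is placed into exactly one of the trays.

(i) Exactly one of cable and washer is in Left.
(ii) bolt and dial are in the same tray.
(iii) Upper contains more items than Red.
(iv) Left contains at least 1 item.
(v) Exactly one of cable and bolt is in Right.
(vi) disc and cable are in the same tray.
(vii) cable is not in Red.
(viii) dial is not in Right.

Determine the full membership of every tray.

Right = {cable, disc}; Left = {washer}; Upper = {bolt, dial}; Red = {}

From (vii): cable ∉ Red.
From (viii): dial ∉ Right.
(ii): bolt matches dial: bolt ∉ Right.
(v) (exactly one): cable ∈ Right.
(vi): disc matches cable: disc ∈ Right.
(i) (exactly one): washer ∈ Left.
Suppose bolt ∈ Left: no assignment then satisfies all the clues, so bolt ∉ Left.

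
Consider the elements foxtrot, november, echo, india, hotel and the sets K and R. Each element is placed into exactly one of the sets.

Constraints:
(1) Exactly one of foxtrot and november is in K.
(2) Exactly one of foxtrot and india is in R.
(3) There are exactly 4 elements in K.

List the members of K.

K = {echo, hotel, india, november}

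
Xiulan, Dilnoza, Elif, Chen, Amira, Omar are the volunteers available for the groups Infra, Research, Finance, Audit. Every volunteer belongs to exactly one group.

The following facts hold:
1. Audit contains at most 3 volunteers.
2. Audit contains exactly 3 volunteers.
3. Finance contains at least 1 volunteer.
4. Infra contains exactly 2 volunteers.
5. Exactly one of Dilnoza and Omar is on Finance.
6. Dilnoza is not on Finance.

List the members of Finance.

Finance = {Omar}

From (6): Dilnoza ∉ Finance.
(5) (exactly one): Omar ∈ Finance.
Suppose Xiulan ∈ Finance: no assignment then satisfies all the clues, so Xiulan ∉ Finance.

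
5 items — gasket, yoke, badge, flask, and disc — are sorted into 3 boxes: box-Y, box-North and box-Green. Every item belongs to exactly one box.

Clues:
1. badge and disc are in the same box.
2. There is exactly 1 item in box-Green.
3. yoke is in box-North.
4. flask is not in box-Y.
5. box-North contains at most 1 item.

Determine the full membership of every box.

From (3): yoke ∈ box-North.
From (4): flask ∉ box-Y.
(5): box-North already has 1, so the rest are out.
Only one box left: flask ∈ box-Green.
(2): box-Green already has 1, so the rest are out.
Only one box left: gasket ∈ box-Y.
Only one box left: badge ∈ box-Y.
Only one box left: disc ∈ box-Y.

box-Y = {badge, disc, gasket}; box-North = {yoke}; box-Green = {flask}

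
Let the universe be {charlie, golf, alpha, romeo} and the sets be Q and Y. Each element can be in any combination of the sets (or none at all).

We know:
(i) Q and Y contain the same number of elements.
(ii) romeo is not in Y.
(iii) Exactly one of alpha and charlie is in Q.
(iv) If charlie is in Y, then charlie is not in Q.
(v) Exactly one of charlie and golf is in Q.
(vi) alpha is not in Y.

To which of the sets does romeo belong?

From (ii): romeo ∉ Y.
From (vi): alpha ∉ Y.
Suppose romeo ∈ Q: no assignment then satisfies all the clues, so romeo ∉ Q.

romeo: none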